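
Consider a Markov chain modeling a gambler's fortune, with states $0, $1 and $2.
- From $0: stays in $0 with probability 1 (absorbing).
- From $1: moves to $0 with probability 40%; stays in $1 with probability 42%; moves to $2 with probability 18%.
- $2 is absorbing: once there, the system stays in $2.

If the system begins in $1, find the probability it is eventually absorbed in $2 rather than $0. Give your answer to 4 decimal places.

Let h(s) be the probability of absorption at $2 starting from transient state s. Then h($2) = 1 and h($0) = 0. By first-step analysis:
h($1) = 0.4·0 + 0.42·h($1) + 0.18·1
Solving: h($1) = 0.3103.
Starting from $1, the probability is 0.3103.

0.3103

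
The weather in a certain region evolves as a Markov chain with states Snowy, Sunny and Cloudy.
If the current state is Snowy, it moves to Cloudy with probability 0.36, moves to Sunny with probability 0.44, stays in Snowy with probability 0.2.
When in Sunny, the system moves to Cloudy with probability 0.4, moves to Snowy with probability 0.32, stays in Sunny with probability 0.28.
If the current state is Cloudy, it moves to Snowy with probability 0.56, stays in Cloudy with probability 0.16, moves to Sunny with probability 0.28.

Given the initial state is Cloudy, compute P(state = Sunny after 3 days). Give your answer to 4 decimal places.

0.3266

Propagate the distribution vector 3 days from Cloudy.
After 0 days: (0.0000, 0.0000, 1.0000)
After 1 day: (0.5600, 0.2800, 0.1600)
After 2 days: (0.2912, 0.3696, 0.3392)
After 3 days: (0.3665, 0.3266, 0.3069)
P(in Sunny after 3 days) = 0.3266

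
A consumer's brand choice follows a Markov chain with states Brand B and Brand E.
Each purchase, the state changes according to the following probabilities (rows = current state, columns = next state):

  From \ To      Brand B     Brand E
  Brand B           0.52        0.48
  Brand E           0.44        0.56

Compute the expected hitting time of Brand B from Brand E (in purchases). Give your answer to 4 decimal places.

2.2727

Let t(s) be the expected number of purchases to first reach Brand B from state s, with t(Brand B) = 0. Conditioning on the first purchase:
t(Brand E) = 1 + 0.56·t(Brand E)
Solving: t(Brand E) = 2.2727.
Expected purchases from Brand E to Brand B: 2.2727.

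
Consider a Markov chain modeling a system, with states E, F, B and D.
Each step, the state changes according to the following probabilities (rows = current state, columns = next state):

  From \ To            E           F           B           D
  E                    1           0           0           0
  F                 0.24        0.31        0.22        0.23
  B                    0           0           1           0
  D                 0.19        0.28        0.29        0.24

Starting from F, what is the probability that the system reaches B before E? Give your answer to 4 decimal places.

Let h(s) be the probability of absorption at B starting from transient state s. Then h(B) = 1 and h(E) = 0. By first-step analysis:
h(F) = 0.24·0 + 0.31·h(F) + 0.22·1 + 0.23·h(D)
h(D) = 0.19·0 + 0.28·h(F) + 0.29·1 + 0.24·h(D)
Solving: h(F) = 0.5085, h(D) = 0.5689.
Starting from F, the probability is 0.5085.

0.5085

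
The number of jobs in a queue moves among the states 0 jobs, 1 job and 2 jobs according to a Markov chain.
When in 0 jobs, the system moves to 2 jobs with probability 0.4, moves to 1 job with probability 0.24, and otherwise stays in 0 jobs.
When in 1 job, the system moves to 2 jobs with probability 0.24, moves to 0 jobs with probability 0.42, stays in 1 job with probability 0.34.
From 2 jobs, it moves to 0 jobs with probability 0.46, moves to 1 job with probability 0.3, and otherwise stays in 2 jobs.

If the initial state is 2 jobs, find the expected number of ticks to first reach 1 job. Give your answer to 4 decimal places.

Let t(s) be the expected number of ticks to first reach 1 job from state s, with t(1 job) = 0. Conditioning on the first tick:
t(0 jobs) = 1 + 0.36·t(0 jobs) + 0.4·t(2 jobs)
t(2 jobs) = 1 + 0.46·t(0 jobs) + 0.24·t(2 jobs)
Solving: t(0 jobs) = 3.8360, t(2 jobs) = 3.6376.
Expected ticks from 2 jobs to 1 job: 3.6376.

3.6376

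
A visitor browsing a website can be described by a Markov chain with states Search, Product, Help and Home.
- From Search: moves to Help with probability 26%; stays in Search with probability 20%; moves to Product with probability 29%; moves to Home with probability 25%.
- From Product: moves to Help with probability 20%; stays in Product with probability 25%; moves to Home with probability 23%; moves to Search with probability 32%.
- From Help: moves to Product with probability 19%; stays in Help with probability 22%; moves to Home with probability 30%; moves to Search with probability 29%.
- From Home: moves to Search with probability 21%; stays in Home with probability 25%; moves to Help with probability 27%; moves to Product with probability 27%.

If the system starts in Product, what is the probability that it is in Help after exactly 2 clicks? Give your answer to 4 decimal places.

Propagate the distribution vector 2 clicks from Product.
After 0 clicks: (0.0000, 1.0000, 0.0000, 0.0000)
After 1 click: (0.3200, 0.2500, 0.2000, 0.2300)
After 2 clicks: (0.2503, 0.2554, 0.2393, 0.2550)
P(in Help after 2 clicks) = 0.2393

0.2393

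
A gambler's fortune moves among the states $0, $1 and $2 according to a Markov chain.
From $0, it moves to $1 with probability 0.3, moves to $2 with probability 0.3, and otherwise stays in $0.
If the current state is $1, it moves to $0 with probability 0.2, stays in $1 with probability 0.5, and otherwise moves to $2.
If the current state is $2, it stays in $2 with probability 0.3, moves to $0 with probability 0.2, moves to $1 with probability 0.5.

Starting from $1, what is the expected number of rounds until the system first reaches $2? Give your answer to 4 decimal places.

3.3333

Let t(s) be the expected number of rounds to first reach $2 from state s, with t($2) = 0. Conditioning on the first round:
t($0) = 1 + 0.4·t($0) + 0.3·t($1)
t($1) = 1 + 0.2·t($0) + 0.5·t($1)
Solving: t($0) = 3.3333, t($1) = 3.3333.
Expected rounds from $1 to $2: 3.3333.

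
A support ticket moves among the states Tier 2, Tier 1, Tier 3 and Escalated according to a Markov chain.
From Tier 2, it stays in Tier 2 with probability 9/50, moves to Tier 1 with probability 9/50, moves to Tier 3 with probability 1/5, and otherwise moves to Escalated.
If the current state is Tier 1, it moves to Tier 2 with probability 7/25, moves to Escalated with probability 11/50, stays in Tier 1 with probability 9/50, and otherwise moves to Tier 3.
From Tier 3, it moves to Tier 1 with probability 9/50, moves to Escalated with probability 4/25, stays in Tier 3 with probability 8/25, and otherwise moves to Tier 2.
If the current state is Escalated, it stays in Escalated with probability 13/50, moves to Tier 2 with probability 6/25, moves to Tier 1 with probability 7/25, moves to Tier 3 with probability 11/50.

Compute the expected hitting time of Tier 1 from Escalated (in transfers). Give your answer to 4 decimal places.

4.3250

Let t(s) be the expected number of transfers to first reach Tier 1 from state s, with t(Tier 1) = 0. Conditioning on the first transfer:
t(Tier 2) = 1 + 0.18·t(Tier 2) + 0.2·t(Tier 3) + 0.44·t(Escalated)
t(Tier 3) = 1 + 0.34·t(Tier 2) + 0.32·t(Tier 3) + 0.16·t(Escalated)
t(Escalated) = 1 + 0.24·t(Tier 2) + 0.22·t(Tier 3) + 0.26·t(Escalated)
Solving: t(Tier 2) = 4.7231, t(Tier 3) = 4.8498, t(Escalated) = 4.3250.
Expected transfers from Escalated to Tier 1: 4.3250.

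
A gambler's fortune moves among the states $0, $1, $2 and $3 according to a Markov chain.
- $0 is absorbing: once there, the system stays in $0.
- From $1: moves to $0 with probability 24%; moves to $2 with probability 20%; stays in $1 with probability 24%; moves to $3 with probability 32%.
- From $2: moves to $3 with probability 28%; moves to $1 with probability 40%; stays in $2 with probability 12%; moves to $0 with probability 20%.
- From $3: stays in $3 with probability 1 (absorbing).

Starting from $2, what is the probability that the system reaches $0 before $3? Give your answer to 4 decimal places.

Let h(s) be the probability of absorption at $0 starting from transient state s. Then h($0) = 1 and h($3) = 0. By first-step analysis:
h($1) = 0.24·1 + 0.24·h($1) + 0.2·h($2) + 0.32·0
h($2) = 0.2·1 + 0.4·h($1) + 0.12·h($2) + 0.28·0
Solving: h($1) = 0.4266, h($2) = 0.4212.
Starting from $2, the probability is 0.4212.

0.4212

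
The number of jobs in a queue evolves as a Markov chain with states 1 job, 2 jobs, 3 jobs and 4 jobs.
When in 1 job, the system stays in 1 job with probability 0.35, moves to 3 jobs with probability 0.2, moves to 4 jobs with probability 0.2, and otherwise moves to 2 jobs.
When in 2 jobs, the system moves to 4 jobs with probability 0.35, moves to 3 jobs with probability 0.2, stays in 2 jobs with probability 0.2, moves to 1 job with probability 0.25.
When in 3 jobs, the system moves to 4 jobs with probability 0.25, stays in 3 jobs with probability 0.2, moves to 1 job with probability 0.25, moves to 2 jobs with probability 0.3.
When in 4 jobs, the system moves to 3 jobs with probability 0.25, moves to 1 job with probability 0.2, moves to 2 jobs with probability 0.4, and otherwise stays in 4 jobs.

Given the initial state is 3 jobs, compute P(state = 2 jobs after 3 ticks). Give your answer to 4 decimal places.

0.2829

Propagate the distribution vector 3 ticks from 3 jobs.
After 0 ticks: (0.0000, 0.0000, 1.0000, 0.0000)
After 1 tick: (0.2500, 0.3000, 0.2000, 0.2500)
After 2 ticks: (0.2625, 0.2825, 0.2125, 0.2425)
After 3 ticks: (0.2641, 0.2829, 0.2121, 0.2409)
P(in 2 jobs after 3 ticks) = 0.2829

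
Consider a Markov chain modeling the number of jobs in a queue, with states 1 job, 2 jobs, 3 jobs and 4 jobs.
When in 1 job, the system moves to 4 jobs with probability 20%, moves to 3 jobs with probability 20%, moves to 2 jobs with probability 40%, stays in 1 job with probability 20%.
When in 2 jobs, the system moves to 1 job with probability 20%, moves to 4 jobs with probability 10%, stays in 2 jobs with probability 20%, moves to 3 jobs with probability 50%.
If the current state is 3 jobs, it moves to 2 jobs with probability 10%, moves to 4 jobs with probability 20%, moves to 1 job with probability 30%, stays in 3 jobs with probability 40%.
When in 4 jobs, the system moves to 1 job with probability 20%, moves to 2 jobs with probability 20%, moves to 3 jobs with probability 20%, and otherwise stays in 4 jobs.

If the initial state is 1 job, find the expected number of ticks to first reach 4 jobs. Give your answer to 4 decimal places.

Let t(s) be the expected number of ticks to first reach 4 jobs from state s, with t(4 jobs) = 0. Conditioning on the first tick:
t(1 job) = 1 + 0.2·t(1 job) + 0.4·t(2 jobs) + 0.2·t(3 jobs)
t(2 jobs) = 1 + 0.2·t(1 job) + 0.2·t(2 jobs) + 0.5·t(3 jobs)
t(3 jobs) = 1 + 0.3·t(1 job) + 0.1·t(2 jobs) + 0.4·t(3 jobs)
Solving: t(1 job) = 5.7065, t(2 jobs) = 6.1413, t(3 jobs) = 5.5435.
Expected ticks from 1 job to 4 jobs: 5.7065.

5.7065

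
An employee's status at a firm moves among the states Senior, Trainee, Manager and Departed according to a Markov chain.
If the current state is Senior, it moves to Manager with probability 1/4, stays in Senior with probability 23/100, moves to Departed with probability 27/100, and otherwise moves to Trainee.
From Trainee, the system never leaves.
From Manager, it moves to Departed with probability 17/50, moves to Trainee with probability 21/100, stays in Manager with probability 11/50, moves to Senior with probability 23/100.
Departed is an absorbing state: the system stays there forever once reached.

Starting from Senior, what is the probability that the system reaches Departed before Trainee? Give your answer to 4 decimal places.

Let h(s) be the probability of absorption at Departed starting from transient state s. Then h(Departed) = 1 and h(Trainee) = 0. By first-step analysis:
h(Senior) = 0.23·h(Senior) + 0.25·0 + 0.25·h(Manager) + 0.27·1
h(Manager) = 0.23·h(Senior) + 0.21·0 + 0.22·h(Manager) + 0.34·1
Solving: h(Senior) = 0.5443, h(Manager) = 0.5964.
Starting from Senior, the probability is 0.5443.

0.5443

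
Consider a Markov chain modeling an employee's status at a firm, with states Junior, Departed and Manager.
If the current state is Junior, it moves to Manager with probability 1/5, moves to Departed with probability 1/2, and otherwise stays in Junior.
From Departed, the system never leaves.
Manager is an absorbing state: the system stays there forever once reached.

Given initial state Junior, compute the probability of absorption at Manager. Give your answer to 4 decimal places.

0.2857

Let h(s) be the probability of absorption at Manager starting from transient state s. Then h(Manager) = 1 and h(Departed) = 0. By first-step analysis:
h(Junior) = 0.3·h(Junior) + 0.5·0 + 0.2·1
Solving: h(Junior) = 0.2857.
Starting from Junior, the probability is 0.2857.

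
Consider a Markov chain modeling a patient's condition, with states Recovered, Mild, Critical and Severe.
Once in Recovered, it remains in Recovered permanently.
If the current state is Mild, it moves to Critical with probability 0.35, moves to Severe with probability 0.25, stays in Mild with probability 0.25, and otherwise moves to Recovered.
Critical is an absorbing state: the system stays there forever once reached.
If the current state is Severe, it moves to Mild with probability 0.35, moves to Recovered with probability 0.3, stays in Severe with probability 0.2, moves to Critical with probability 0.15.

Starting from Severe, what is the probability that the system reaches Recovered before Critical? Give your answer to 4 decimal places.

0.5415

Let h(s) be the probability of absorption at Recovered starting from transient state s. Then h(Recovered) = 1 and h(Critical) = 0. By first-step analysis:
h(Mild) = 0.15·1 + 0.25·h(Mild) + 0.35·0 + 0.25·h(Severe)
h(Severe) = 0.3·1 + 0.35·h(Mild) + 0.15·0 + 0.2·h(Severe)
Solving: h(Mild) = 0.3805, h(Severe) = 0.5415.
Starting from Severe, the probability is 0.5415.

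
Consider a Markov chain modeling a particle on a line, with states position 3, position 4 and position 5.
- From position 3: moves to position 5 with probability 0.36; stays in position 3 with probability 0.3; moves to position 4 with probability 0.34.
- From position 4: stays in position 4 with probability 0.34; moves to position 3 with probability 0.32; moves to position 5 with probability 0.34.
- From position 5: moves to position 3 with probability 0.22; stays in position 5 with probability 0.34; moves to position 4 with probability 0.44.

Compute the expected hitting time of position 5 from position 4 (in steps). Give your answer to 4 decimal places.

2.8879

Let t(s) be the expected number of steps to first reach position 5 from state s, with t(position 5) = 0. Conditioning on the first step:
t(position 3) = 1 + 0.3·t(position 3) + 0.34·t(position 4)
t(position 4) = 1 + 0.32·t(position 3) + 0.34·t(position 4)
Solving: t(position 3) = 2.8313, t(position 4) = 2.8879.
Expected steps from position 4 to position 5: 2.8879.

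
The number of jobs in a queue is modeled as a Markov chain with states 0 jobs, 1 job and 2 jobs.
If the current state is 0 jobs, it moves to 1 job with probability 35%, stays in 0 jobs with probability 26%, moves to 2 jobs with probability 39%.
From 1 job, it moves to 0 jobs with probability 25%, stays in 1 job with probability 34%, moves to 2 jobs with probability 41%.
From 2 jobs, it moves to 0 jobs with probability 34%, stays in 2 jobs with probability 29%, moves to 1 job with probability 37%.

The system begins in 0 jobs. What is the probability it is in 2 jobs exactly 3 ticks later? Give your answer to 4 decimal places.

Propagate the distribution vector 3 ticks from 0 jobs.
After 0 ticks: (1.0000, 0.0000, 0.0000)
After 1 tick: (0.2600, 0.3500, 0.3900)
After 2 ticks: (0.2877, 0.3543, 0.3580)
After 3 ticks: (0.2851, 0.3536, 0.3613)
P(in 2 jobs after 3 ticks) = 0.3613

0.3613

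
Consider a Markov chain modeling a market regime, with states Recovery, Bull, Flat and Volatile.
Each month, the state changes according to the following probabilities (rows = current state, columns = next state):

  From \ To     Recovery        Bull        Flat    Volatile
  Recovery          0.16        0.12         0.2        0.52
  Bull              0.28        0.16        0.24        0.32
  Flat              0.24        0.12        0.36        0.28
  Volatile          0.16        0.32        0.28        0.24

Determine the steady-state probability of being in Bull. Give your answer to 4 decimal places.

Let the stationary distribution be π with π = πP and π_1 + π_2 + π_3 + π_4 = 1.
π_1 = 0.16·π_1 + 0.28·π_2 + 0.24·π_3 + 0.16·π_4
π_2 = 0.12·π_1 + 0.16·π_2 + 0.12·π_3 + 0.32·π_4
π_3 = 0.2·π_1 + 0.24·π_2 + 0.36·π_3 + 0.28·π_4
Solving with the normalization constraint gives π = (0.2054, 0.1925, 0.2781, 0.3240).
So the stationary probability of Bull is 0.1925.

0.1925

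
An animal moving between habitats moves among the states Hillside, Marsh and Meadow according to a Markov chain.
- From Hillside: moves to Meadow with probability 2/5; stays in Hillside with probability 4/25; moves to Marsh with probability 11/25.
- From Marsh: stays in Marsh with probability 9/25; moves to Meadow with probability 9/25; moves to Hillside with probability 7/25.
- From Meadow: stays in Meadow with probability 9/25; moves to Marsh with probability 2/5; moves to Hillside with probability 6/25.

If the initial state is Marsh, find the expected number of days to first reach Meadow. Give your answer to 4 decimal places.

Let t(s) be the expected number of days to first reach Meadow from state s, with t(Meadow) = 0. Conditioning on the first day:
t(Hillside) = 1 + 0.16·t(Hillside) + 0.44·t(Marsh)
t(Marsh) = 1 + 0.28·t(Hillside) + 0.36·t(Marsh)
Solving: t(Hillside) = 2.6062, t(Marsh) = 2.7027.
Expected days from Marsh to Meadow: 2.7027.

2.7027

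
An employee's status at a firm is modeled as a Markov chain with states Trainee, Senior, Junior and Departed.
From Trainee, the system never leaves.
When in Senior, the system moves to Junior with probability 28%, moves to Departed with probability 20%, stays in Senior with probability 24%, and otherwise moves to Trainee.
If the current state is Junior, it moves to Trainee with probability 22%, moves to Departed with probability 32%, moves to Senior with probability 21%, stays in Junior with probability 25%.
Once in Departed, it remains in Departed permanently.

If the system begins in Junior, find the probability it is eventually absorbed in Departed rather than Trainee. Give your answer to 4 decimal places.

Let h(s) be the probability of absorption at Departed starting from transient state s. Then h(Departed) = 1 and h(Trainee) = 0. By first-step analysis:
h(Senior) = 0.28·0 + 0.24·h(Senior) + 0.28·h(Junior) + 0.2·1
h(Junior) = 0.22·0 + 0.21·h(Senior) + 0.25·h(Junior) + 0.32·1
Solving: h(Senior) = 0.4687, h(Junior) = 0.5579.
Starting from Junior, the probability is 0.5579.

0.5579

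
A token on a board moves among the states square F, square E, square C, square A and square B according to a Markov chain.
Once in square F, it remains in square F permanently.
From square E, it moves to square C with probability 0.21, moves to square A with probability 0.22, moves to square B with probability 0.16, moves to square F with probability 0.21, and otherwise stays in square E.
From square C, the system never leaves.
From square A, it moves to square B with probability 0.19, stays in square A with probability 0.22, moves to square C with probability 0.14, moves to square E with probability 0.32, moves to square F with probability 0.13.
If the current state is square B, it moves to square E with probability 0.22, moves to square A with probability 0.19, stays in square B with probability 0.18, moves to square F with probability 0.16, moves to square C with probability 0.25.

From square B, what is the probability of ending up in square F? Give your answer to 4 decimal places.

Let h(s) be the probability of absorption at square F starting from transient state s. Then h(square F) = 1 and h(square C) = 0. By first-step analysis:
h(square E) = 0.21·1 + 0.2·h(square E) + 0.21·0 + 0.22·h(square A) + 0.16·h(square B)
h(square A) = 0.13·1 + 0.32·h(square E) + 0.14·0 + 0.22·h(square A) + 0.19·h(square B)
h(square B) = 0.16·1 + 0.22·h(square E) + 0.25·0 + 0.19·h(square A) + 0.18·h(square B)
Solving: h(square E) = 0.4774, h(square A) = 0.4677, h(square B) = 0.4316.
Starting from square B, the probability is 0.4316.

0.4316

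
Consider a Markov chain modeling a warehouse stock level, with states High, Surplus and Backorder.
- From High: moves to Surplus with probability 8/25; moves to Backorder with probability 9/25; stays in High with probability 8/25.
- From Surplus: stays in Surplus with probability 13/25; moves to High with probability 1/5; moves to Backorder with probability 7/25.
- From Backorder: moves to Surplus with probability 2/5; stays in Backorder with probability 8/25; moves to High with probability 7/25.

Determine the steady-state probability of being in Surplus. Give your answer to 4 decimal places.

Let the stationary distribution be π with π = πP and π_1 + π_2 + π_3 = 1.
π_1 = 0.32·π_1 + 0.2·π_2 + 0.28·π_3
π_2 = 0.32·π_1 + 0.52·π_2 + 0.4·π_3
Solving with the normalization constraint gives π = (0.2557, 0.4313, 0.3130).
So the stationary probability of Surplus is 0.4313.

0.4313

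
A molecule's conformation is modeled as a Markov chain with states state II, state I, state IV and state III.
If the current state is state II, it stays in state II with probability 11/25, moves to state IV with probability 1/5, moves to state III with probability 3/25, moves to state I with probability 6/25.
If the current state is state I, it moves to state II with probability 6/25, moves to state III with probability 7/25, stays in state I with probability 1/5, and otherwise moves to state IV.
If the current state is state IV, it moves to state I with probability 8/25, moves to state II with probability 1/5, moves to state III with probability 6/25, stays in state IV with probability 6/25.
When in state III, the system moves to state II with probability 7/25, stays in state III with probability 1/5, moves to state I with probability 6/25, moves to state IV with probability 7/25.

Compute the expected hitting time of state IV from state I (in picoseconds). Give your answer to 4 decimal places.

3.9193

Let t(s) be the expected number of picoseconds to first reach state IV from state s, with t(state IV) = 0. Conditioning on the first picosecond:
t(state II) = 1 + 0.44·t(state II) + 0.24·t(state I) + 0.12·t(state III)
t(state I) = 1 + 0.24·t(state II) + 0.2·t(state I) + 0.28·t(state III)
t(state III) = 1 + 0.28·t(state II) + 0.24·t(state I) + 0.2·t(state III)
Solving: t(state II) = 4.3084, t(state I) = 3.9193, t(state III) = 3.9337.
Expected picoseconds from state I to state IV: 3.9193.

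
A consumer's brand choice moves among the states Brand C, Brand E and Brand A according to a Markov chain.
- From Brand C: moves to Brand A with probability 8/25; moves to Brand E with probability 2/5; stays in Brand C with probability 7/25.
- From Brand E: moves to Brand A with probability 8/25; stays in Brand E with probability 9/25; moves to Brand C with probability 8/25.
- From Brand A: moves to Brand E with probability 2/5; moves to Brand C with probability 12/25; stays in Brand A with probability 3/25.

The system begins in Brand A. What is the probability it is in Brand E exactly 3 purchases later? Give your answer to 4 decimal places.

0.3846

Propagate the distribution vector 3 purchases from Brand A.
After 0 purchases: (0.0000, 0.0000, 1.0000)
After 1 purchase: (0.4800, 0.4000, 0.1200)
After 2 purchases: (0.3200, 0.3840, 0.2960)
After 3 purchases: (0.3546, 0.3846, 0.2608)
P(in Brand E after 3 purchases) = 0.3846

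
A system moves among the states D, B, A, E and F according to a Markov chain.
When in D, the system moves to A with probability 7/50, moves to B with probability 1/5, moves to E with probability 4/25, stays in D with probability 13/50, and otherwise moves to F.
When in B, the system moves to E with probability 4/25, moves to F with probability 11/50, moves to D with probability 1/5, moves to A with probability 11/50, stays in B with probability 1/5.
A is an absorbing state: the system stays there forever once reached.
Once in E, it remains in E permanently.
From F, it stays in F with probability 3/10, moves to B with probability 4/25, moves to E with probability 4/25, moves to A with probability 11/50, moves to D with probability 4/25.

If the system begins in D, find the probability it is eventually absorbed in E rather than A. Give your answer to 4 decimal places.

Let h(s) be the probability of absorption at E starting from transient state s. Then h(E) = 1 and h(A) = 0. By first-step analysis:
h(D) = 0.26·h(D) + 0.2·h(B) + 0.14·0 + 0.16·1 + 0.24·h(F)
h(B) = 0.2·h(D) + 0.2·h(B) + 0.22·0 + 0.16·1 + 0.22·h(F)
h(F) = 0.16·h(D) + 0.16·h(B) + 0.22·0 + 0.16·1 + 0.3·h(F)
Solving: h(D) = 0.4772, h(B) = 0.4398, h(F) = 0.4382.
Starting from D, the probability is 0.4772.

0.4772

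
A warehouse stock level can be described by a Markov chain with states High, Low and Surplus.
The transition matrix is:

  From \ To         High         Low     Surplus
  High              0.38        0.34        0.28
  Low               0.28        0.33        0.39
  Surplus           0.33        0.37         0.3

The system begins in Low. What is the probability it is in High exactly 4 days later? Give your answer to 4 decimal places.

0.3291

Propagate the distribution vector 4 days from Low.
After 0 days: (0.0000, 1.0000, 0.0000)
After 1 day: (0.2800, 0.3300, 0.3900)
After 2 days: (0.3275, 0.3484, 0.3241)
After 3 days: (0.3290, 0.3462, 0.3248)
After 4 days: (0.3291, 0.3463, 0.3246)
P(in High after 4 days) = 0.3291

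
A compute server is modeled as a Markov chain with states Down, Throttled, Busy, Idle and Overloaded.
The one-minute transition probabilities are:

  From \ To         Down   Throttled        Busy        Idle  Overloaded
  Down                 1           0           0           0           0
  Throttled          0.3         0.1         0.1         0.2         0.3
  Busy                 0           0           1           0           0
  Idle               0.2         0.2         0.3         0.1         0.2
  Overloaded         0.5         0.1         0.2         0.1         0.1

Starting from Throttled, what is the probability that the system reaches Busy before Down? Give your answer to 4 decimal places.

Let h(s) be the probability of absorption at Busy starting from transient state s. Then h(Busy) = 1 and h(Down) = 0. By first-step analysis:
h(Throttled) = 0.3·0 + 0.1·h(Throttled) + 0.1·1 + 0.2·h(Idle) + 0.3·h(Overloaded)
h(Idle) = 0.2·0 + 0.2·h(Throttled) + 0.3·1 + 0.1·h(Idle) + 0.2·h(Overloaded)
h(Overloaded) = 0.5·0 + 0.1·h(Throttled) + 0.2·1 + 0.1·h(Idle) + 0.1·h(Overloaded)
Solving: h(Throttled) = 0.3197, h(Idle) = 0.4734, h(Overloaded) = 0.3103.
Starting from Throttled, the probability is 0.3197.

0.3197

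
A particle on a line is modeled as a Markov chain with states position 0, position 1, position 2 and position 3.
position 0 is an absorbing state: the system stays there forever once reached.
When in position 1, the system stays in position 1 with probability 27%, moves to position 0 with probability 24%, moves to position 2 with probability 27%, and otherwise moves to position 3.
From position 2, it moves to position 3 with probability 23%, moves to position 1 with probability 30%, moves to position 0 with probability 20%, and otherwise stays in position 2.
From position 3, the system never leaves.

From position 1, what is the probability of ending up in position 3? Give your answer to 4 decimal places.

0.4928

Let h(s) be the probability of absorption at position 3 starting from transient state s. Then h(position 3) = 1 and h(position 0) = 0. By first-step analysis:
h(position 1) = 0.24·0 + 0.27·h(position 1) + 0.27·h(position 2) + 0.22·1
h(position 2) = 0.2·0 + 0.3·h(position 1) + 0.27·h(position 2) + 0.23·1
Solving: h(position 1) = 0.4928, h(position 2) = 0.5176.
Starting from position 1, the probability is 0.4928.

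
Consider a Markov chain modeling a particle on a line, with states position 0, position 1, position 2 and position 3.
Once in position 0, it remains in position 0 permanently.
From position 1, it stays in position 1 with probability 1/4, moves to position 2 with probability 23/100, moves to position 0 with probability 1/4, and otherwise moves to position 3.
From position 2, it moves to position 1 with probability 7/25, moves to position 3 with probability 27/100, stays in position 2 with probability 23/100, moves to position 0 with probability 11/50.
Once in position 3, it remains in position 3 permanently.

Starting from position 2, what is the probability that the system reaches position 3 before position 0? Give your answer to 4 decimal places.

0.5420

Let h(s) be the probability of absorption at position 3 starting from transient state s. Then h(position 3) = 1 and h(position 0) = 0. By first-step analysis:
h(position 1) = 0.25·0 + 0.25·h(position 1) + 0.23·h(position 2) + 0.27·1
h(position 2) = 0.22·0 + 0.28·h(position 1) + 0.23·h(position 2) + 0.27·1
Solving: h(position 1) = 0.5262, h(position 2) = 0.5420.
Starting from position 2, the probability is 0.5420.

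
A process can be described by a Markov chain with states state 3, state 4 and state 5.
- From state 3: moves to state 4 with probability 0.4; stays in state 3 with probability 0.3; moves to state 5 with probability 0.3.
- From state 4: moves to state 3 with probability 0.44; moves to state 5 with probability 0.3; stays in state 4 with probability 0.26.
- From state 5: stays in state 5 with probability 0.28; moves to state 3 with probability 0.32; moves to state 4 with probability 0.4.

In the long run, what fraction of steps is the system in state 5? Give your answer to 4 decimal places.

0.2941

Let the stationary distribution be π with π = πP and π_1 + π_2 + π_3 = 1.
π_1 = 0.3·π_1 + 0.44·π_2 + 0.32·π_3
π_2 = 0.4·π_1 + 0.26·π_2 + 0.4·π_3
Solving with the normalization constraint gives π = (0.3550, 0.3509, 0.2941).
So the stationary probability of state 5 is 0.2941.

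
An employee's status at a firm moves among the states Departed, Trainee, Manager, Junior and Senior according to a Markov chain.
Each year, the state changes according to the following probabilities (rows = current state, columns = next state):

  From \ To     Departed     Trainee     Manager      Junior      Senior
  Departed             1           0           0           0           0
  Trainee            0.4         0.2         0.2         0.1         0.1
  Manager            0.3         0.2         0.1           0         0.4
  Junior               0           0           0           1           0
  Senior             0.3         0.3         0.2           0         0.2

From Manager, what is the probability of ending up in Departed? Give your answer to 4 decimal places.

0.9341

Let h(s) be the probability of absorption at Departed starting from transient state s. Then h(Departed) = 1 and h(Junior) = 0. By first-step analysis:
h(Trainee) = 0.4·1 + 0.2·h(Trainee) + 0.2·h(Manager) + 0.1·0 + 0.1·h(Senior)
h(Manager) = 0.3·1 + 0.2·h(Trainee) + 0.1·h(Manager) + 0.4·h(Senior)
h(Senior) = 0.3·1 + 0.3·h(Trainee) + 0.2·h(Manager) + 0.2·h(Senior)
Solving: h(Trainee) = 0.8494, h(Manager) = 0.9341, h(Senior) = 0.9271.
Starting from Manager, the probability is 0.9341.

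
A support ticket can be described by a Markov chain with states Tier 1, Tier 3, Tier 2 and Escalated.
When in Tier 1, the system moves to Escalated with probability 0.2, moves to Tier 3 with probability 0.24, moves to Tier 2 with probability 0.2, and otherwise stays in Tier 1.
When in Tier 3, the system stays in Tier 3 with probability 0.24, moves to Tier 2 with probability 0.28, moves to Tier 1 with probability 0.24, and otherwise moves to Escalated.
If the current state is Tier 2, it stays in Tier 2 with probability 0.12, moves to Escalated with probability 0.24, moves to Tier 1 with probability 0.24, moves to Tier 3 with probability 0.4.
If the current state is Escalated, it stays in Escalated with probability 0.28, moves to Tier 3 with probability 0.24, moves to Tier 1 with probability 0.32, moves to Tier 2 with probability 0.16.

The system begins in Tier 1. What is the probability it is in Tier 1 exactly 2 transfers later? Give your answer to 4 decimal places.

Propagate the distribution vector 2 transfers from Tier 1.
After 0 transfers: (1.0000, 0.0000, 0.0000, 0.0000)
After 1 transfer: (0.3600, 0.2400, 0.2000, 0.2000)
After 2 transfers: (0.2992, 0.2720, 0.1952, 0.2336)
P(in Tier 1 after 2 transfers) = 0.2992

0.2992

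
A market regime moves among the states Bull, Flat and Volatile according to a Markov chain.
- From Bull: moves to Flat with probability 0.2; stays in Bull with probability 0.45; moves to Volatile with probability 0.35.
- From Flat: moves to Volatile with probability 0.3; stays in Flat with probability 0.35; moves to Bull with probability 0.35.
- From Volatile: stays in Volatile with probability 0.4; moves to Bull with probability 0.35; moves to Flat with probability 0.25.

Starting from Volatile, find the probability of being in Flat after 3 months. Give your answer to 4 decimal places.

0.2565

Propagate the distribution vector 3 months from Volatile.
After 0 months: (0.0000, 0.0000, 1.0000)
After 1 month: (0.3500, 0.2500, 0.4000)
After 2 months: (0.3850, 0.2575, 0.3575)
After 3 months: (0.3885, 0.2565, 0.3550)
P(in Flat after 3 months) = 0.2565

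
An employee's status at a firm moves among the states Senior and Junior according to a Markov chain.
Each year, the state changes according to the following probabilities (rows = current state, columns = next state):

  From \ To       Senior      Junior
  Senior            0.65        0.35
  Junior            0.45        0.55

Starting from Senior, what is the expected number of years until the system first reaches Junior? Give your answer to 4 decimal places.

2.8571

Let t(s) be the expected number of years to first reach Junior from state s, with t(Junior) = 0. Conditioning on the first year:
t(Senior) = 1 + 0.65·t(Senior)
Solving: t(Senior) = 2.8571.
Expected years from Senior to Junior: 2.8571.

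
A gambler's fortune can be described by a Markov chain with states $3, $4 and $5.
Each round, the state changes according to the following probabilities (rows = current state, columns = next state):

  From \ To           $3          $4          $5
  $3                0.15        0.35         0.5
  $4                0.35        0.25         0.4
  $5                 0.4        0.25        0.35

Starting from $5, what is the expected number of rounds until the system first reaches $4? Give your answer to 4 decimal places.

3.5461

Let t(s) be the expected number of rounds to first reach $4 from state s, with t($4) = 0. Conditioning on the first round:
t($3) = 1 + 0.15·t($3) + 0.5·t($5)
t($5) = 1 + 0.4·t($3) + 0.35·t($5)
Solving: t($3) = 3.2624, t($5) = 3.5461.
Expected rounds from $5 to $4: 3.5461.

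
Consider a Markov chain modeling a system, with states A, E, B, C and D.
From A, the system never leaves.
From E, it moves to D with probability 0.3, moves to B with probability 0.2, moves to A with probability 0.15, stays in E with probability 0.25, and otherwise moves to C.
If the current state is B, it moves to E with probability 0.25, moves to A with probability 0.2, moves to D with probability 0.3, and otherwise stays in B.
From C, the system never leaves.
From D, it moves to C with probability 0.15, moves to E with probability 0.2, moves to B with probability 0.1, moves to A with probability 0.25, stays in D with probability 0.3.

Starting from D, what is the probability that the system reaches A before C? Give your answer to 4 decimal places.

Let h(s) be the probability of absorption at A starting from transient state s. Then h(A) = 1 and h(C) = 0. By first-step analysis:
h(E) = 0.15·1 + 0.25·h(E) + 0.2·h(B) + 0.1·0 + 0.3·h(D)
h(B) = 0.2·1 + 0.25·h(E) + 0.25·h(B) + 0.3·h(D)
h(D) = 0.25·1 + 0.2·h(E) + 0.1·h(B) + 0.15·0 + 0.3·h(D)
Solving: h(E) = 0.6605, h(B) = 0.7479, h(D) = 0.6527.
Starting from D, the probability is 0.6527.

0.6527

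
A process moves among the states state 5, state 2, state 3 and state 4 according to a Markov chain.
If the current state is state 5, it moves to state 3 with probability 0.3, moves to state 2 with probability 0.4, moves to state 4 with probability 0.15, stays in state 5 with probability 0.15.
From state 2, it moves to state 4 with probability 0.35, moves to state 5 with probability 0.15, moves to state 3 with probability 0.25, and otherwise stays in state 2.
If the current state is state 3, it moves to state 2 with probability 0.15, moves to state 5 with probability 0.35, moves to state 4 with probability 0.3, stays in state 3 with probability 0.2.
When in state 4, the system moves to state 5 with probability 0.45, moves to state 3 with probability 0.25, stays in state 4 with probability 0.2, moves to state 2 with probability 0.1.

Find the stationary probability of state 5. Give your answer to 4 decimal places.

0.2740

Let the stationary distribution be π with π = πP and π_1 + π_2 + π_3 + π_4 = 1.
π_1 = 0.15·π_1 + 0.15·π_2 + 0.35·π_3 + 0.45·π_4
π_2 = 0.4·π_1 + 0.25·π_2 + 0.15·π_3 + 0.1·π_4
π_3 = 0.3·π_1 + 0.25·π_2 + 0.2·π_3 + 0.25·π_4
Solving with the normalization constraint gives π = (0.2740, 0.2291, 0.2511, 0.2458).
So the stationary probability of state 5 is 0.2740.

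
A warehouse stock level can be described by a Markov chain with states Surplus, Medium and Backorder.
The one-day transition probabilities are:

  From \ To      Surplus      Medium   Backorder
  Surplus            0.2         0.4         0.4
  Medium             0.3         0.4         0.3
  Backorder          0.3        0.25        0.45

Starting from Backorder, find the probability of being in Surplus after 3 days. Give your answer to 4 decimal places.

0.2730

Propagate the distribution vector 3 days from Backorder.
After 0 days: (0.0000, 0.0000, 1.0000)
After 1 day: (0.3000, 0.2500, 0.4500)
After 2 days: (0.2700, 0.3325, 0.3975)
After 3 days: (0.2730, 0.3404, 0.3866)
P(in Surplus after 3 days) = 0.2730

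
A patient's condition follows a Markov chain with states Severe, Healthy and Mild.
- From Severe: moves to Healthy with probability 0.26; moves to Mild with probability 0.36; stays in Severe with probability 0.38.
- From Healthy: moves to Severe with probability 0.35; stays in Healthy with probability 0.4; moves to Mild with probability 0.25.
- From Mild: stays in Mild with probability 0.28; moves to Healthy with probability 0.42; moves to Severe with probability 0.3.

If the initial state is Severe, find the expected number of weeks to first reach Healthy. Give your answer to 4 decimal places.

Let t(s) be the expected number of weeks to first reach Healthy from state s, with t(Healthy) = 0. Conditioning on the first week:
t(Severe) = 1 + 0.38·t(Severe) + 0.36·t(Mild)
t(Mild) = 1 + 0.3·t(Severe) + 0.28·t(Mild)
Solving: t(Severe) = 3.1915, t(Mild) = 2.7187.
Expected weeks from Severe to Healthy: 3.1915.

3.1915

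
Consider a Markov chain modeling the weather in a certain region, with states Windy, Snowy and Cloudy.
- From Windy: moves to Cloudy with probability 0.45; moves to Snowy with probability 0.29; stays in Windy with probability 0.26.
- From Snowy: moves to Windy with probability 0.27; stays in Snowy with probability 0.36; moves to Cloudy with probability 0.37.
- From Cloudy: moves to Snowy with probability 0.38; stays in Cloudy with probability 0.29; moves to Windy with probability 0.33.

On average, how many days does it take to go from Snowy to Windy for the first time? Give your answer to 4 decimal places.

3.4417

Let t(s) be the expected number of days to first reach Windy from state s, with t(Windy) = 0. Conditioning on the first day:
t(Snowy) = 1 + 0.36·t(Snowy) + 0.37·t(Cloudy)
t(Cloudy) = 1 + 0.38·t(Snowy) + 0.29·t(Cloudy)
Solving: t(Snowy) = 3.4417, t(Cloudy) = 3.2505.
Expected days from Snowy to Windy: 3.4417.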